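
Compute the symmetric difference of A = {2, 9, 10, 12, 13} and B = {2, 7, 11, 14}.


A = {2, 9, 10, 12, 13}
B = {2, 7, 11, 14}
Operation: symmetric difference
In A only: [9, 10, 12, 13], in B only: [7, 11, 14]

{7, 9, 10, 11, 12, 13, 14}


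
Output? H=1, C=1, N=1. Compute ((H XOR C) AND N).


H XOR C = 1^1 = 0
0 AND 1 = 0

0


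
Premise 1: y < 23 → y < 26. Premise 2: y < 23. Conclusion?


Modus ponens: P → Q, P ⊢ Q
P: y < 23
Q: y < 26
We have P → Q and P is true.
By modus ponens, Q must be true.

y < 26


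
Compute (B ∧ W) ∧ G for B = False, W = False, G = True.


B = False, W = False, G = True
Step 1: B ∧ W = False AND False = False
Step 2: False ∧ G = False AND True = False
AND is true only when ALL operands are true.

False


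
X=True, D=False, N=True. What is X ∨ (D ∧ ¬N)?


X = True, D = False, N = True
Expression: X ∨ (D ∧ ¬N)
Step 1: ¬N = NOT True = False
Step 2: D ∧ ¬N = False AND False = False
Step 3: X ∨ (False) = True OR False = True

True


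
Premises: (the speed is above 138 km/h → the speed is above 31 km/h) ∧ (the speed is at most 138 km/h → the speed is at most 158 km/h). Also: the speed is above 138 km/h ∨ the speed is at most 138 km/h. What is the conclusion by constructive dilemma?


Constructive dilemma: (P → Q) ∧ (R → S), P ∨ R ⊢ Q ∨ S
Premise 1: the speed is above 138 km/h → the speed is above 31 km/h
Premise 2: the speed is at most 138 km/h → the speed is at most 158 km/h
Premise 3: the speed is above 138 km/h ∨ the speed is at most 138 km/h
Case 1: Assuming the speed is above 138 km/h, then by Premise 1, the speed is above 31 km/h.
Case 2: Assuming the speed is at most 138 km/h, then by Premise 2, the speed is at most 158 km/h.
Since one of the speed is above 138 km/h or the speed is at most 138 km/h must hold, we get the speed is above 31 km/h or the speed is at most 158 km/h.

The speed is above 31 km/h or the speed is at most 158 km/h.


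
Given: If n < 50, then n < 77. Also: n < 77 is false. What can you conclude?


Modus tollens: P → Q, ¬Q ⊢ ¬P
P: n < 50
Q: n < 77
We have P → Q and Q is false.
By modus tollens, P must be false.

It is not the case that n < 50


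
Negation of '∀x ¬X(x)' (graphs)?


Original: ∀x ¬X(x)
Rule: ¬∀→∃, ¬∃→∀, negate predicate.
Negation: ∃x X(x)

∃x X(x)


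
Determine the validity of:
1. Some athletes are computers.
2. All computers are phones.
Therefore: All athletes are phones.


Premise 1: Some athletes are computers.
Premise 2: All computers are phones.
Conclusion: All athletes are phones.
Fallacy: illicit minor. The minor term (athletes) is distributed in the conclusion ('All athletes ...') but undistributed in its premise ('Some athletes are computers' doesn't cover all athletes).
Only 'Some athletes are phones' follows, not 'All'.

Invalid


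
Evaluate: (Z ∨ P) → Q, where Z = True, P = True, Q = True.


Z = True, P = True, Q = True
Step 1: Z ∨ P = True OR True = True
Step 2: (True) → Q: false only when antecedent=True and Q=False.
Result: True

True


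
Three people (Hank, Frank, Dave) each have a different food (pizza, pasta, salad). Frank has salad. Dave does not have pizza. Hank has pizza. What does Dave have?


From clues:
  Frank → salad
  Hank → pizza
By elimination, Dave gets the remaining.

pasta


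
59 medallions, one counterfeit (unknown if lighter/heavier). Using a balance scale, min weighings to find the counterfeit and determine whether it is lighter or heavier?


Let n = 59. 118 possibilities (n medallions × lighter/heavier); each weighing has 3 outcomes.
Bound for k weighings: say the first weighing puts j medallions on each pan. If it tips, the 2j weighed medallions remain suspects (each with a known direction) and k-1 weighings give 3^(k-1) outcomes; 3^(k-1) is odd, so 2j ≤ 3^(k-1) - 1. If it balances, the n - 2j unweighed medallions remain with direction unknown: 2(n - 2j) ≤ 3^(k-1) - 1 by the same parity argument. Adding, n ≤ (3^(k-1) - 1) + (3^(k-1) - 1)/2 = (3^k - 3)/2, and the classical three-group strategy achieves this (3 medallions in 2 weighings, 12 in 3, 39 in 4, 120 in 5).
So we need the smallest k with (3^k - 3)/2 ≥ 59.
k = 4: (3^4 - 3)/2 = 39 < 59 ✗
k = 5: (3^5 - 3)/2 = 120 ≥ 59 ✓

5


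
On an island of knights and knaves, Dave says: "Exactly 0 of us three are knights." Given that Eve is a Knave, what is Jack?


Dave claims exactly 0 knights among Dave, Eve, Jack.
Given: Eve is a Knave.

Case 1: Dave is a Knight (tells truth)
  Then exactly 0 of the three are knights.
  Counting Dave, Eve: 1 knight(s) so far. Need -1 more → impossible.
Case 2: Dave is a Knave (lies)
  Then the count is NOT 0.
  If Jack = Knave, count = 0 = 0 → claim would be true, contradicts lie.
  If Jack = Knight, count = 1 ≠ 0 → lie confirmed ✓

Jack is a Knight.

Knight


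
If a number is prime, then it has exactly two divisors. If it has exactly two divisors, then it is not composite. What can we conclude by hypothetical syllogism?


Hypothetical syllogism: P → Q, Q → R ⊢ P → R
Premise 1: a number is prime → it has exactly two divisors
Premise 2: it has exactly two divisors → it is not composite
Chain the implications: the middle term (it has exactly two divisors) links the two.
Conclusion: If a number is prime, then it is not composite.

If a number is prime, then it is not composite.


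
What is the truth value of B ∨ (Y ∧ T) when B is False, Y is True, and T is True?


B = False, Y = True, T = True
Step 1: Y ∧ T = True AND True = True
Step 2: B ∨ True = False OR True = True
AND evaluated first (higher precedence); then OR applied.

True


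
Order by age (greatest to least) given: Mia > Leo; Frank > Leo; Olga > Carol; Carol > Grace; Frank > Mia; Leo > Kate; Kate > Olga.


Constraints: Mia > Leo; Frank > Leo; Olga > Carol; Carol > Grace; Frank > Mia; Leo > Kate; Kate > Olga
Method: at each step, the next-highest is the one remaining person who never appears on the smaller side of a constraint between remaining people.
  Step 1: remaining {Leo, Olga, Frank, Kate, Carol, Grace, Mia}; on the smaller side: {Leo, Olga, Kate, Carol, Grace, Mia} → Frank is next (Frank > Leo; Frank > Mia).
  Step 2: remaining {Leo, Olga, Kate, Carol, Grace, Mia}; on the smaller side: {Leo, Olga, Kate, Carol, Grace} → Mia is next (Mia > Leo).
  Step 3: remaining {Leo, Olga, Kate, Carol, Grace}; on the smaller side: {Olga, Kate, Carol, Grace} → Leo is next (Leo > Kate).
  Step 4: remaining {Olga, Kate, Carol, Grace}; on the smaller side: {Olga, Carol, Grace} → Kate is next (Kate > Olga).
  Step 5: remaining {Olga, Carol, Grace}; on the smaller side: {Carol, Grace} → Olga is next (Olga > Carol).
  Step 6: remaining {Carol, Grace}; on the smaller side: {Grace} → Carol is next (Carol > Grace).
  Step 7: only Grace remains → lowest.
Final ranking (highest to lowest):

Frank > Mia > Leo > Kate > Olga > Carol > Grace


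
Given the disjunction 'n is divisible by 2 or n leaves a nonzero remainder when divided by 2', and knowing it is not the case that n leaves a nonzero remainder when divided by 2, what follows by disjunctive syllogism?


Disjunctive syllogism: P ∨ Q, ¬P ⊢ Q
Disjunction: n is divisible by 2 ∨ n leaves a nonzero remainder when divided by 2
We know it is not the case that n leaves a nonzero remainder when divided by 2.
By disjunctive syllogism, the other disjunct must be true.

n is divisible by 2


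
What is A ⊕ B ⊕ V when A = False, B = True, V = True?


A = False, B = True, V = True
Step 1: A ⊕ B = False XOR True = True
Step 2: True ⊕ V = True XOR True = False
XOR is true when an odd number of operands are true.

False


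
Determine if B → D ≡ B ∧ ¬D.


Expression 1: B → D
Expression 2: B ∧ ¬D
Truth table (B D | Expr1 Expr2):
  T T |   T     F   ← differ
  T F |   F     T   ← differ
  F T |   T     F   ← differ
  F F |   T     F   ← differ
Counterexample: B=T, D=T gives Expr1 = T but Expr2 = F, so the expressions are NOT logically equivalent.

No


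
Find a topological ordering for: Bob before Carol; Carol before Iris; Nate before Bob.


Constraints: Bob before Carol; Carol before Iris; Nate before Bob
Method: repeatedly schedule the remaining task that has no remaining task required before it.
  Step 1: remaining {Nate, Iris, Bob, Carol}; every task except Nate still has a predecessor pending → schedule Nate.
  Step 2: remaining {Iris, Bob, Carol}; every task except Bob still has a predecessor pending → schedule Bob.
  Step 3: remaining {Iris, Carol}; every task except Carol still has a predecessor pending → schedule Carol.
  Step 4: only Iris remains → schedule Iris.
Resulting order:

Nate → Bob → Carol → Iris


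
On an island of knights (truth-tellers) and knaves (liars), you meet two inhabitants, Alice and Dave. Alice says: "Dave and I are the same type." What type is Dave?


Alice says: "Dave and I are the same type."
Case 1: Alice is a Knight (truth-teller)
  Statement is true → they ARE the same → Dave is also a Knight
Case 2: Alice is a Knave (liar)
  Statement is false → they are NOT the same → Dave is a Knight
In both cases, Dave is a Knight.

Knight


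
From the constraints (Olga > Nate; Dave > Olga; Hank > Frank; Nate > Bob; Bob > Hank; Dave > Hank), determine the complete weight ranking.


Constraints: Olga > Nate; Dave > Olga; Hank > Frank; Nate > Bob; Bob > Hank; Dave > Hank
Method: at each step, the next-highest is the one remaining person who never appears on the smaller side of a constraint between remaining people.
  Step 1: remaining {Olga, Frank, Bob, Dave, Hank, Nate}; on the smaller side: {Olga, Frank, Bob, Hank, Nate} → Dave is next (Dave > Olga; Dave > Hank).
  Step 2: remaining {Olga, Frank, Bob, Hank, Nate}; on the smaller side: {Frank, Bob, Hank, Nate} → Olga is next (Olga > Nate).
  Step 3: remaining {Frank, Bob, Hank, Nate}; on the smaller side: {Frank, Bob, Hank} → Nate is next (Nate > Bob).
  Step 4: remaining {Frank, Bob, Hank}; on the smaller side: {Frank, Hank} → Bob is next (Bob > Hank).
  Step 5: remaining {Frank, Hank}; on the smaller side: {Frank} → Hank is next (Hank > Frank).
  Step 6: only Frank remains → lowest.
Final ranking (highest to lowest):

Dave > Olga > Nate > Bob > Hank > Frank


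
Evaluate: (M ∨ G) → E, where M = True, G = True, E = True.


M = True, G = True, E = True
Step 1: M ∨ G = True OR True = True
Step 2: (True) → E: false only when antecedent=True and E=False.
Result: True

True


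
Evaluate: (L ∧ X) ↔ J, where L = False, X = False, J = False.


L = False, X = False, J = False
Step 1: L ∧ X = False AND False = False
Step 2: (False) ↔ J: true when both sides have same truth value.
Result: False ↔ False = True

True


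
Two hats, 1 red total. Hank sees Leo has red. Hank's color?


Total red = 1, Leo = red
Red accounted for: 1
Remaining for Hank: 0
Hank's hat is blue.

blue


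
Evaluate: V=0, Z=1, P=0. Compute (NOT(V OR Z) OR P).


V OR Z = 1
NOT(1) = 0
0 OR 0 = 0

0


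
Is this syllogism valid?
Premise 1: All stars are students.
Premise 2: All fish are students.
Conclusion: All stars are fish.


Premise 1: All stars are students.
Premise 2: All fish are students.
Conclusion: All stars are fish.
Fallacy: undistributed middle. students is predicate in both.
Counterexample: stars and fish could be disjoint subsets of students.

Invalid


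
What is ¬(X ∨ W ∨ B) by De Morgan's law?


De Morgan's law: ¬(P ∨ Q ∨ R) ≡ ¬P ∧ ¬Q ∧ ¬R
¬(X ∨ W ∨ B) = ¬X ∧ ¬W ∧ ¬B

¬X ∧ ¬W ∧ ¬B


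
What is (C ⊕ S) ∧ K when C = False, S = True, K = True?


C = False, S = True, K = True
Step 1: C ⊕ S = False XOR True = True
Step 2: True ∧ K = True AND True = True
XOR true when exactly one of C,S is true; then AND with K.

True


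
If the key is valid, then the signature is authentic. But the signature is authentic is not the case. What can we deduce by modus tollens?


Modus tollens: P → Q, ¬Q ⊢ ¬P
P: the key is valid
Q: the signature is authentic
We have P → Q and Q is false.
By modus tollens, P must be false.

It is not the case that the key is valid


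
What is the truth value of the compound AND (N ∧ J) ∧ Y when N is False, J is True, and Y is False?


N = False, J = True, Y = False
Step 1: N ∧ J = False AND True = False
Step 2: False ∧ Y = False AND False = False
AND is true only when ALL operands are true.

False


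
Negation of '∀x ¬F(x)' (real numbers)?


Original: ∀x ¬F(x)
Rule: ¬∀→∃, ¬∃→∀, negate predicate.
Negation: ∃x F(x)

∃x F(x)


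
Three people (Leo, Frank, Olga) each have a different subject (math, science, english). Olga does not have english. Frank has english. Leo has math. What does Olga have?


From clues:
  Frank → english
  Leo → math
By elimination, Olga gets the remaining.

science


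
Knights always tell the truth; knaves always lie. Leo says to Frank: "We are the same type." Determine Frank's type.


Leo says: "We are the same type."
Case 1: Leo is a Knight (truth-teller)
  Statement is true → they ARE the same → Frank is also a Knight
Case 2: Leo is a Knave (liar)
  Statement is false → they are NOT the same → Frank is a Knight
In both cases, Frank is a Knight.

Knight


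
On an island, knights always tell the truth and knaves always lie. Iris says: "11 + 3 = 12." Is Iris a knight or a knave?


Statement: "11 + 3 = 12."
Actual: 11 + 3 = 14
Claimed: 12
Statement is FALSE → Iris lies → Knave

Knave


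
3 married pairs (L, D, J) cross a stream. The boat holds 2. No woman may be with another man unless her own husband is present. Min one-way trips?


Label couples L, D, J (H = husband, W = wife).
Counting alone: 6 people, the boat carries 2 and someone must bring it back, so each round trip nets at most +1 on the far side until the last crossing → at least 9 trips. The jealousy constraint makes 9 impossible; the shortest valid schedule has 11:
1. WL+WD →  (far: WL,WD; near: HL,HD,HJ,WJ)
2. WL ←       (far: WD; near: HL,HD,HJ,WL,WJ)
3. WL+WJ →  (far: WL,WD,WJ; near: HL,HD,HJ)
4. WL ←       (far: WD,WJ; near: HL,HD,HJ,WL)
5. HD+HJ →  (far: HD,WD,HJ,WJ; near: HL,WL)
6. HD+WD ←  (far: HJ,WJ; near: HL,WL,HD,WD)
7. HL+HD →  (far: HL,HD,HJ,WJ; near: WL,WD)
8. WJ ←       (far: HL,HD,HJ; near: WL,WD,WJ)
9. WL+WD →  (far: HL,WL,HD,WD,HJ; near: WJ)
10. HJ ←      (far: HL,WL,HD,WD; near: HJ,WJ)
11. HJ+WJ → (far: all six; near: empty)
In every state each wife is either with her husband or with no other man.
Minimum trips = 11

11


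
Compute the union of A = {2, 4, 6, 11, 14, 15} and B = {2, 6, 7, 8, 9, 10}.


A = {2, 4, 6, 11, 14, 15}
B = {2, 6, 7, 8, 9, 10}
Operation: union
All elements combined: 2, 4, 6, 7, 8, 9, 10, 11, 14, 15

{2, 4, 6, 7, 8, 9, 10, 11, 14, 15}


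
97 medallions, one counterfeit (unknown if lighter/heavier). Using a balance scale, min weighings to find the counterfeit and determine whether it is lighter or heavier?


Let n = 97. 194 possibilities (n medallions × lighter/heavier); each weighing has 3 outcomes.
Bound for k weighings: say the first weighing puts j medallions on each pan. If it tips, the 2j weighed medallions remain suspects (each with a known direction) and k-1 weighings give 3^(k-1) outcomes; 3^(k-1) is odd, so 2j ≤ 3^(k-1) - 1. If it balances, the n - 2j unweighed medallions remain with direction unknown: 2(n - 2j) ≤ 3^(k-1) - 1 by the same parity argument. Adding, n ≤ (3^(k-1) - 1) + (3^(k-1) - 1)/2 = (3^k - 3)/2, and the classical three-group strategy achieves this (3 medallions in 2 weighings, 12 in 3, 39 in 4, 120 in 5).
So we need the smallest k with (3^k - 3)/2 ≥ 97.
k = 4: (3^4 - 3)/2 = 39 < 97 ✗
k = 5: (3^5 - 3)/2 = 120 ≥ 97 ✓

5


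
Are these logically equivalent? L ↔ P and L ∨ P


Expression 1: L ↔ P
Expression 2: L ∨ P
Truth table (L P | Expr1 Expr2):
  T T |   T     T
  T F |   F     T   ← differ
  F T |   F     T   ← differ
  F F |   T     F   ← differ
Counterexample: L=T, P=F gives Expr1 = F but Expr2 = T, so the expressions are NOT logically equivalent.

No


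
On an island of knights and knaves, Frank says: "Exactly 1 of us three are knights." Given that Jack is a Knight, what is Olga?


Frank claims exactly 1 knights among Frank, Jack, Olga.
Given: Jack is a Knight.

Case 1: Frank is a Knight (tells truth)
  Then exactly 1 of the three are knights.
  Counting Frank, Jack: 2 knight(s) so far. Need -1 more → impossible.
Case 2: Frank is a Knave (lies)
  Then the count is NOT 1.
  If Olga = Knave, count = 1 = 1 → claim would be true, contradicts lie.
  If Olga = Knight, count = 2 ≠ 1 → lie confirmed ✓

Olga is a Knight.

Knight


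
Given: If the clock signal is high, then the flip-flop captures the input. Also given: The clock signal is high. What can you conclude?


Modus ponens: P → Q, P ⊢ Q
P: the clock signal is high
Q: the flip-flop captures the input
We have P → Q and P is true.
By modus ponens, Q must be true.

The flip-flop captures the input


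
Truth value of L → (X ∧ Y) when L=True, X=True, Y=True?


L = True, X = True, Y = True
Expression: L → (X ∧ Y)
Step 1: X ∧ Y = True AND True = True
Step 2: L → (True) = True → True = True

True


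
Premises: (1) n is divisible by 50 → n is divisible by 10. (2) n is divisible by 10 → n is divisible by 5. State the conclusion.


Hypothetical syllogism: P → Q, Q → R ⊢ P → R
Premise 1: n is divisible by 50 → n is divisible by 10
Premise 2: n is divisible by 10 → n is divisible by 5
Chain the implications: the middle term (n is divisible by 10) links the two.
Conclusion: If n is divisible by 50, then n is divisible by 5.

If n is divisible by 50, then n is divisible by 5.


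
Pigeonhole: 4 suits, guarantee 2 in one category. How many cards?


Pigeonhole: to guarantee k in one of n categories, need (k-1)×n + 1.
k = 2, n = 4
Minimum = (2-1) × 4 + 1 = 1 × 4 + 1

5


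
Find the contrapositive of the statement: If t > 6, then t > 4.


Original: If t > 6, then t > 4
Contrapositive: If ¬Q, then ¬P
Negate Q: not (t > 4)
Negate P: not (t > 6)

If not (t > 4), then not (t > 6).


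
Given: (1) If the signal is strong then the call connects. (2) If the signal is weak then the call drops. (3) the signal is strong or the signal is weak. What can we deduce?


Constructive dilemma: (P → Q) ∧ (R → S), P ∨ R ⊢ Q ∨ S
Premise 1: the signal is strong → the call connects
Premise 2: the signal is weak → the call drops
Premise 3: the signal is strong ∨ the signal is weak
Case 1: Assuming the signal is strong, then by Premise 1, the call connects.
Case 2: Assuming the signal is weak, then by Premise 2, the call drops.
Since one of the signal is strong or the signal is weak must hold, we get the call connects or the call drops.

The call connects or the call drops.


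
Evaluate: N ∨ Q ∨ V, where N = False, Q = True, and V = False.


N = False, Q = True, V = False
Step 1: N ∨ Q = False OR True = True
Step 2: True ∨ V = True OR False = True
OR is true when at least one operand is true.

True


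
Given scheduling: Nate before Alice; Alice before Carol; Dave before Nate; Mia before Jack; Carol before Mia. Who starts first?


Constraints: Nate before Alice; Alice before Carol; Dave before Nate; Mia before Jack; Carol before Mia
The first task can have nothing scheduled before it, so it must never appear on the right of a 'before'.
Tasks appearing after some 'before': Alice, Carol, Nate, Jack, Mia.
The only task not in that list is Dave → it is first.

Dave


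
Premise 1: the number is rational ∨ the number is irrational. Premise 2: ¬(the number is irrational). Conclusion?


Disjunctive syllogism: P ∨ Q, ¬P ⊢ Q
Disjunction: the number is rational ∨ the number is irrational
We know it is not the case that the number is irrational.
By disjunctive syllogism, the other disjunct must be true.

The number is rational


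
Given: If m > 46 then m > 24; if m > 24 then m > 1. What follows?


Hypothetical syllogism: P → Q, Q → R ⊢ P → R
Premise 1: m > 46 → m > 24
Premise 2: m > 24 → m > 1
Chain the implications: the middle term (m > 24) links the two.
Conclusion: If m > 46, then m > 1.

If m > 46, then m > 1.


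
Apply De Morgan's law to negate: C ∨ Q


De Morgan's law: ¬(P ∨ Q) ≡ ¬P ∧ ¬Q
¬(C ∨ Q) = ¬C ∧ ¬Q

¬C ∧ ¬Q


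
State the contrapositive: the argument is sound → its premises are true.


Original: If the argument is sound, then its premises are true
Contrapositive: If ¬Q, then ¬P
Negate Q: not (its premises are true)
Negate P: not (the argument is sound)

If not (its premises are true), then not (the argument is sound).


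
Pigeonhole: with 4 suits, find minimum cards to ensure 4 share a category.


Pigeonhole: to guarantee k in one of n categories, need (k-1)×n + 1.
k = 4, n = 4
Minimum = (4-1) × 4 + 1 = 3 × 4 + 1

13


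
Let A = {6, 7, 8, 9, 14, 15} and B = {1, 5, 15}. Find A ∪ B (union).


A = {6, 7, 8, 9, 14, 15}
B = {1, 5, 15}
Operation: union
All elements combined: 1, 5, 6, 7, 8, 9, 14, 15

{1, 5, 6, 7, 8, 9, 14, 15}


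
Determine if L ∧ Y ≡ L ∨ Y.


Expression 1: L ∧ Y
Expression 2: L ∨ Y
Truth table (L Y | Expr1 Expr2):
  T T |   T     T
  T F |   F     T   ← differ
  F T |   F     T   ← differ
  F F |   F     F
Counterexample: L=T, Y=F gives Expr1 = F but Expr2 = T, so the expressions are NOT logically equivalent.

No


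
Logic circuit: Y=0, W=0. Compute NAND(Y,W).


Y AND W = 0
NOT(0) = 1

1


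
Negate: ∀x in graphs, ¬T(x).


Original: ∀x ¬T(x)
Rule: ¬∀→∃, ¬∃→∀, negate predicate.
Negation: ∃x T(x)

∃x T(x)


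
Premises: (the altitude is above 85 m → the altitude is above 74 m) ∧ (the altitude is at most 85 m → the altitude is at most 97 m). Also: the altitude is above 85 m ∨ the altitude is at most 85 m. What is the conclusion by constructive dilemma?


Constructive dilemma: (P → Q) ∧ (R → S), P ∨ R ⊢ Q ∨ S
Premise 1: the altitude is above 85 m → the altitude is above 74 m
Premise 2: the altitude is at most 85 m → the altitude is at most 97 m
Premise 3: the altitude is above 85 m ∨ the altitude is at most 85 m
Case 1: Assuming the altitude is above 85 m, then by Premise 1, the altitude is above 74 m.
Case 2: Assuming the altitude is at most 85 m, then by Premise 2, the altitude is at most 97 m.
Since one of the altitude is above 85 m or the altitude is at most 85 m must hold, we get the altitude is above 74 m or the altitude is at most 97 m.

The altitude is above 74 m or the altitude is at most 97 m.


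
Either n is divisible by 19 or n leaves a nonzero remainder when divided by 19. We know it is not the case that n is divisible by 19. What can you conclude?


Disjunctive syllogism: P ∨ Q, ¬P ⊢ Q
Disjunction: n is divisible by 19 ∨ n leaves a nonzero remainder when divided by 19
We know it is not the case that n is divisible by 19.
By disjunctive syllogism, the other disjunct must be true.

n leaves a nonzero remainder when divided by 19


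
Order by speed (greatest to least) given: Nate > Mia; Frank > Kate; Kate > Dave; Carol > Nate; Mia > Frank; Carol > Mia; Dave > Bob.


Constraints: Nate > Mia; Frank > Kate; Kate > Dave; Carol > Nate; Mia > Frank; Carol > Mia; Dave > Bob
Method: at each step, the next-highest is the one remaining person who never appears on the smaller side of a constraint between remaining people.
  Step 1: remaining {Mia, Nate, Frank, Dave, Bob, Carol, Kate}; on the smaller side: {Mia, Nate, Frank, Dave, Bob, Kate} → Carol is next (Carol > Nate; Carol > Mia).
  Step 2: remaining {Mia, Nate, Frank, Dave, Bob, Kate}; on the smaller side: {Mia, Frank, Dave, Bob, Kate} → Nate is next (Nate > Mia).
  Step 3: remaining {Mia, Frank, Dave, Bob, Kate}; on the smaller side: {Frank, Dave, Bob, Kate} → Mia is next (Mia > Frank).
  Step 4: remaining {Frank, Dave, Bob, Kate}; on the smaller side: {Dave, Bob, Kate} → Frank is next (Frank > Kate).
  Step 5: remaining {Dave, Bob, Kate}; on the smaller side: {Dave, Bob} → Kate is next (Kate > Dave).
  Step 6: remaining {Dave, Bob}; on the smaller side: {Bob} → Dave is next (Dave > Bob).
  Step 7: only Bob remains → lowest.
Final ranking (highest to lowest):

Carol > Nate > Mia > Frank > Kate > Dave > Bob


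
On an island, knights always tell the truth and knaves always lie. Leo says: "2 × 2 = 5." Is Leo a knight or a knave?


Statement: "2 × 2 = 5."
Actual: 2 × 2 = 4
Claimed: 5
Statement is FALSE → Leo lies → Knave

Knave


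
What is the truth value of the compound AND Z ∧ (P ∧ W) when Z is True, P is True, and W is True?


Z = True, P = True, W = True
Step 1: P ∧ W = True AND True = True
Step 2: Z ∧ True = True AND True = True
AND is true only when ALL operands are true.

True


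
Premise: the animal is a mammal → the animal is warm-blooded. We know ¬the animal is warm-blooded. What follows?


Modus tollens: P → Q, ¬Q ⊢ ¬P
P: the animal is a mammal
Q: the animal is warm-blooded
We have P → Q and Q is false.
By modus tollens, P must be false.

It is not the case that the animal is a mammal


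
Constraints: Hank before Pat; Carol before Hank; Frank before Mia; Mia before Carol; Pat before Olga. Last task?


Constraints: Hank before Pat; Carol before Hank; Frank before Mia; Mia before Carol; Pat before Olga
The last task can have nothing scheduled after it, so it must never appear on the left of a 'before'.
Tasks appearing before some other task: Hank, Carol, Frank, Mia, Pat.
The only task not in that list is Olga → it is last.

Olga


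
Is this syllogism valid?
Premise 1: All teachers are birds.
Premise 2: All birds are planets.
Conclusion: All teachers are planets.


Premise 1: All teachers are birds.
Premise 2: All birds are planets.
Conclusion: All teachers are planets.
Barbara syllogism (AAA-1): All A are B, All B are C → All A are C.
Middle term (birds) distributed in premise 2.

Valid


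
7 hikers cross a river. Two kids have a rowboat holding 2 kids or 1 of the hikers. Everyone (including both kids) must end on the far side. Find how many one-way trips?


Per crossing of one of the hikers: kids→, one←, one of the hikers→, one← = 4 trips
7 × 4 = 28, + 1 final kids→ = 29
Minimum trips = 29

29


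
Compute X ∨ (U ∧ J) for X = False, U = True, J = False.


X = False, U = True, J = False
Step 1: U ∧ J = True AND False = False
Step 2: X ∨ False = False OR False = False
AND evaluated first (higher precedence); then OR applied.

False


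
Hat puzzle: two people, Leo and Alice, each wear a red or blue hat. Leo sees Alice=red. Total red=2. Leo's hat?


Total red = 2, Alice = red
Red accounted for: 1
Remaining for Leo: 1
Leo's hat is red.

red


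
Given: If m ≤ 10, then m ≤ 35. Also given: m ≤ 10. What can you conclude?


Modus ponens: P → Q, P ⊢ Q
P: m ≤ 10
Q: m ≤ 35
We have P → Q and P is true.
By modus ponens, Q must be true.

m ≤ 35


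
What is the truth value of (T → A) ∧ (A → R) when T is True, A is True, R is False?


T = True, A = True, R = False
Step 1: T → A is false only when T=True and A=False. Result: True
Step 2: A → R is false only when A=True and R=False. Result: False
Step 3: True ∧ False = False

False


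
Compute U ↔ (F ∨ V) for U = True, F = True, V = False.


U = True, F = True, V = False
Step 1: F ∨ V = True OR False = True
Step 2: U ↔ (True): true when both sides have same truth value.
Result: True ↔ True = True

True


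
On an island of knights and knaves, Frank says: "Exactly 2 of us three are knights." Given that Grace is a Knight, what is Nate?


Frank claims exactly 2 knights among Frank, Grace, Nate.
Given: Grace is a Knight.

Case 1: Frank is a Knight (tells truth)
  Then exactly 2 of the three are knights.
  Counting Frank, Grace: 2 knight(s) so far. Need 0 more → Nate = Knave.
Case 2: Frank is a Knave (lies)
  Then the count is NOT 2.
  If Nate = Knight, count = 2 = 2 → claim would be true, contradicts lie.
  If Nate = Knave, count = 1 ≠ 2 → lie confirmed ✓

Nate is a Knave.

Knave


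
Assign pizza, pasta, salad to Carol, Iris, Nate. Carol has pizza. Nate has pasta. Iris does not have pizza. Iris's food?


From clues:
  Nate → pasta
  Carol → pizza
By elimination, Iris gets the remaining.

salad


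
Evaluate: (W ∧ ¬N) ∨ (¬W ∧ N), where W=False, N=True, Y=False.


W = False, N = True, Y = False
Expression: (W ∧ ¬N) ∨ (¬W ∧ N)
Step 1: ¬N = NOT True = False
Step 2: W ∧ ¬N = False AND False = False
Step 3: ¬W = NOT False = True
Step 4: ¬W ∧ N = True AND True = True
Step 5: (False) ∨ (True) = False OR True = True

True


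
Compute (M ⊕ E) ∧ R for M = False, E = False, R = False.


M = False, E = False, R = False
Step 1: M ⊕ E = False XOR False = False
Step 2: False ∧ R = False AND False = False
XOR true when exactly one of M,E is true; then AND with R.

False


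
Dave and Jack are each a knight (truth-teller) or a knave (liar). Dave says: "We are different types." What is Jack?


Dave says: "We are different types."
Case 1: Dave is a Knight (truth-teller)
  Statement is true → they ARE different → Jack is a Knave
Case 2: Dave is a Knave (liar)
  Statement is false → they are NOT different → Jack is a Knave
In both cases, Jack is a Knave.

Knave


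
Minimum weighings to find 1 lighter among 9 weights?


Each weighing has 3 outcomes (left heavy / balance / right heavy), so k weighings distinguish at most 3^k cases; splitting into three near-equal groups achieves this.
Need 3^k ≥ 9: 3^1 = 3 < 9 ≤ 3^2 = 9
k = ⌈log₃(9)⌉ = 2

2


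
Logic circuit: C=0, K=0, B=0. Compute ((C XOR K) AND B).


C XOR K = 0^0 = 0
0 AND 0 = 0

0


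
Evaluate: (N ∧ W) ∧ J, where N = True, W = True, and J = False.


N = True, W = True, J = False
Step 1: N ∧ W = True AND True = True
Step 2: True ∧ J = True AND False = False
AND is true only when ALL operands are true.

False


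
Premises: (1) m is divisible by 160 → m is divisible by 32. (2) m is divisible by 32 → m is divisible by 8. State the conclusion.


Hypothetical syllogism: P → Q, Q → R ⊢ P → R
Premise 1: m is divisible by 160 → m is divisible by 32
Premise 2: m is divisible by 32 → m is divisible by 8
Chain the implications: the middle term (m is divisible by 32) links the two.
Conclusion: If m is divisible by 160, then m is divisible by 8.

If m is divisible by 160, then m is divisible by 8.


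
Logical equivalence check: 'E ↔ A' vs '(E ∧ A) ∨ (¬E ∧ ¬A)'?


Expression 1: E ↔ A
Expression 2: (E ∧ A) ∨ (¬E ∧ ¬A)
Truth table (E A | Expr1 Expr2):
  T T |   T     T
  T F |   F     F
  F T |   F     F
  F F |   T     T
All 4 rows agree, so the expressions are logically equivalent.

Yes


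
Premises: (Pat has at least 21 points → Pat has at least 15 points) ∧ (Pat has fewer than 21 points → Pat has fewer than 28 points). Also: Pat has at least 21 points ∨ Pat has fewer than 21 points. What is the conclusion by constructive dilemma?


Constructive dilemma: (P → Q) ∧ (R → S), P ∨ R ⊢ Q ∨ S
Premise 1: Pat has at least 21 points → Pat has at least 15 points
Premise 2: Pat has fewer than 21 points → Pat has fewer than 28 points
Premise 3: Pat has at least 21 points ∨ Pat has fewer than 21 points
Case 1: Assuming Pat has at least 21 points, then by Premise 1, Pat has at least 15 points.
Case 2: Assuming Pat has fewer than 21 points, then by Premise 2, Pat has fewer than 28 points.
Since one of Pat has at least 21 points or Pat has fewer than 21 points must hold, we get Pat has at least 15 points or Pat has fewer than 28 points.

Pat has at least 15 points or Pat has fewer than 28 points.


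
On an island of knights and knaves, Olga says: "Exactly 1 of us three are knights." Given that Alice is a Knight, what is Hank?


Olga claims exactly 1 knights among Olga, Alice, Hank.
Given: Alice is a Knight.

Case 1: Olga is a Knight (tells truth)
  Then exactly 1 of the three are knights.
  Counting Olga, Alice: 2 knight(s) so far. Need -1 more → impossible.
Case 2: Olga is a Knave (lies)
  Then the count is NOT 1.
  If Hank = Knave, count = 1 = 1 → claim would be true, contradicts lie.
  If Hank = Knight, count = 2 ≠ 1 → lie confirmed ✓

Hank is a Knight.

Knight


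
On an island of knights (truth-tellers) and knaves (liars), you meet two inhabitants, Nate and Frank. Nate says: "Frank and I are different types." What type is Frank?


Nate says: "Frank and I are different types."
Case 1: Nate is a Knight (truth-teller)
  Statement is true → they ARE different → Frank is a Knave
Case 2: Nate is a Knave (liar)
  Statement is false → they are NOT different → Frank is a Knave
In both cases, Frank is a Knave.

Knave


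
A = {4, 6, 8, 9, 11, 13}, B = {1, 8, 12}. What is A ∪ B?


A = {4, 6, 8, 9, 11, 13}
B = {1, 8, 12}
Operation: union
All elements combined: 1, 4, 6, 8, 9, 11, 12, 13

{1, 4, 6, 8, 9, 11, 12, 13}


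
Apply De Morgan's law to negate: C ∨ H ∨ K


De Morgan's law: ¬(P ∨ Q ∨ R) ≡ ¬P ∧ ¬Q ∧ ¬R
¬(C ∨ H ∨ K) = ¬C ∧ ¬H ∧ ¬K

¬C ∧ ¬H ∧ ¬K


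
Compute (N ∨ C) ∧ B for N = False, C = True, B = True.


N = False, C = True, B = True
Step 1: N ∨ C = False OR True = True
Step 2: True ∧ B = True AND True = True
OR is true when at least one operand is true; AND requires both.

True


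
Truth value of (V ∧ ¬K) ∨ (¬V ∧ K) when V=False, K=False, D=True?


V = False, K = False, D = True
Expression: (V ∧ ¬K) ∨ (¬V ∧ K)
Step 1: ¬K = NOT False = True
Step 2: V ∧ ¬K = False AND True = False
Step 3: ¬V = NOT False = True
Step 4: ¬V ∧ K = True AND False = False
Step 5: (False) ∨ (False) = False OR False = False

False


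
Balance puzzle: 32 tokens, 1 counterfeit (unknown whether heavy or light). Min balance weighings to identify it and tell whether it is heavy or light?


Let n = 32. 64 possibilities (n tokens × lighter/heavier); each weighing has 3 outcomes.
Bound for k weighings: say the first weighing puts j tokens on each pan. If it tips, the 2j weighed tokens remain suspects (each with a known direction) and k-1 weighings give 3^(k-1) outcomes; 3^(k-1) is odd, so 2j ≤ 3^(k-1) - 1. If it balances, the n - 2j unweighed tokens remain with direction unknown: 2(n - 2j) ≤ 3^(k-1) - 1 by the same parity argument. Adding, n ≤ (3^(k-1) - 1) + (3^(k-1) - 1)/2 = (3^k - 3)/2, and the classical three-group strategy achieves this (3 tokens in 2 weighings, 12 in 3, 39 in 4, 120 in 5).
So we need the smallest k with (3^k - 3)/2 ≥ 32.
k = 3: (3^3 - 3)/2 = 12 < 32 ✗
k = 4: (3^4 - 3)/2 = 39 ≥ 32 ✓

4


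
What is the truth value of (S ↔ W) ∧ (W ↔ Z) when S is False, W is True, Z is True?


S = False, W = True, Z = True
Step 1: S ↔ W is true when S and W have the same value. Result: False
Step 2: W ↔ Z is true when W and Z have the same value. Result: True
Step 3: False ∧ True = False

False


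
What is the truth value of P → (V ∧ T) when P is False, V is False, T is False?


P = False, V = False, T = False
Step 1: V ∧ T = False AND False = False
Step 2: P → (False): false only when P=True and consequent=False.
Result: True

True


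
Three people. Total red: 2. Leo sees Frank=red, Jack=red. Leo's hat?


Total red = 2, seen red = 2
Own red = 2 - 2 = 0
Leo's hat is blue.

blue


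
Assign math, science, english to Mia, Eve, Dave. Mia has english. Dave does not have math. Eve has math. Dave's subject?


From clues:
  Mia → english
  Eve → math
By elimination, Dave gets the remaining.

science


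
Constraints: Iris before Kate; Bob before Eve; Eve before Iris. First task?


Constraints: Iris before Kate; Bob before Eve; Eve before Iris
The first task can have nothing scheduled before it, so it must never appear on the right of a 'before'.
Tasks appearing after some 'before': Kate, Eve, Iris.
The only task not in that list is Bob → it is first.

Bob


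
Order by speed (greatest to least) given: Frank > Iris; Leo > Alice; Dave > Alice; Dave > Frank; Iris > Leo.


Constraints: Frank > Iris; Leo > Alice; Dave > Alice; Dave > Frank; Iris > Leo
Method: at each step, the next-highest is the one remaining person who never appears on the smaller side of a constraint between remaining people.
  Step 1: remaining {Alice, Leo, Dave, Iris, Frank}; on the smaller side: {Alice, Leo, Iris, Frank} → Dave is next (Dave > Alice; Dave > Frank).
  Step 2: remaining {Alice, Leo, Iris, Frank}; on the smaller side: {Alice, Leo, Iris} → Frank is next (Frank > Iris).
  Step 3: remaining {Alice, Leo, Iris}; on the smaller side: {Alice, Leo} → Iris is next (Iris > Leo).
  Step 4: remaining {Alice, Leo}; on the smaller side: {Alice} → Leo is next (Leo > Alice).
  Step 5: only Alice remains → lowest.
Final ranking (highest to lowest):

Dave > Frank > Iris > Leo > Alice


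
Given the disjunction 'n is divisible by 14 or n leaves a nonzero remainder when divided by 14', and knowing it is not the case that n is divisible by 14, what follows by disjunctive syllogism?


Disjunctive syllogism: P ∨ Q, ¬P ⊢ Q
Disjunction: n is divisible by 14 ∨ n leaves a nonzero remainder when divided by 14
We know it is not the case that n is divisible by 14.
By disjunctive syllogism, the other disjunct must be true.

n leaves a nonzero remainder when divided by 14


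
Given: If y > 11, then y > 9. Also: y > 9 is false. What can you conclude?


Modus tollens: P → Q, ¬Q ⊢ ¬P
P: y > 11
Q: y > 9
We have P → Q and Q is false.
By modus tollens, P must be false.

It is not the case that y > 11


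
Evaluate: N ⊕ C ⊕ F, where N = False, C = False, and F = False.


N = False, C = False, F = False
Step 1: N ⊕ C = False XOR False = False
Step 2: False ⊕ F = False XOR False = False
XOR is true when an odd number of operands are true.

False


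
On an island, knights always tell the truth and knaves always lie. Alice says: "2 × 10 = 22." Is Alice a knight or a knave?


Statement: "2 × 10 = 22."
Actual: 2 × 10 = 20
Claimed: 22
Statement is FALSE → Alice lies → Knave

Knave


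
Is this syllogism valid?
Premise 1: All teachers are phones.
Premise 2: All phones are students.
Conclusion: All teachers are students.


Premise 1: All teachers are phones.
Premise 2: All phones are students.
Conclusion: All teachers are students.
Barbara syllogism (AAA-1): All A are B, All B are C → All A are C.
Middle term (phones) distributed in premise 2.

Valid


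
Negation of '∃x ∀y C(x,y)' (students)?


Original: ∃x ∀y C(x,y)
Rule: ¬∀→∃, ¬∃→∀, negate predicate.
Negation: ∀x ∃y ¬C(x,y)

∀x ∃y ¬C(x,y)


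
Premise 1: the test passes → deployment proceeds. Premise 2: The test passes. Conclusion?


Modus ponens: P → Q, P ⊢ Q
P: the test passes
Q: deployment proceeds
We have P → Q and P is true.
By modus ponens, Q must be true.

Deployment proceeds


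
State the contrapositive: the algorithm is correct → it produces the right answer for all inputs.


Original: If the algorithm is correct, then it produces the right answer for all inputs
Contrapositive: If ¬Q, then ¬P
Negate Q: not (it produces the right answer for all inputs)
Negate P: not (the algorithm is correct)

If not (it produces the right answer for all inputs), then not (the algorithm is correct).


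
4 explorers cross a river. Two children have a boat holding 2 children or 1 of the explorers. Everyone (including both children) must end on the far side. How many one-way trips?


Per crossing of one of the explorers: children→, one←, one of the explorers→, one← = 4 trips
4 × 4 = 16, + 1 final children→ = 17
Minimum trips = 17

17
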